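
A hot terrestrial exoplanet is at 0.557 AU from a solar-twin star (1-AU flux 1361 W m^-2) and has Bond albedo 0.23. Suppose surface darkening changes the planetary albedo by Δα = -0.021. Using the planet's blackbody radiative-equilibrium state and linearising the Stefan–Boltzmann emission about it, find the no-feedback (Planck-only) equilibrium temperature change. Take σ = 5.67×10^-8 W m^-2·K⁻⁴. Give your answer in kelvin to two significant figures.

Irradiance scales as 1/d², so S = 1361 W m^-2 × (1/0.557)² = 4387 W m^-2.
Unperturbed T_e = [4387·(1−0.23)/(4σ)]^¼ = 349.3 K.
ΔF = −(S/4)Δα = −(4387/4)×(-0.021) = 23.03 W m^-2.
The Planck feedback parameter is 4σT_e³ = 9.669 W m^-2/K.
ΔT₀ = ΔF/λ_P = 23.03/9.669 = 2.38 K.

2.4 kelvin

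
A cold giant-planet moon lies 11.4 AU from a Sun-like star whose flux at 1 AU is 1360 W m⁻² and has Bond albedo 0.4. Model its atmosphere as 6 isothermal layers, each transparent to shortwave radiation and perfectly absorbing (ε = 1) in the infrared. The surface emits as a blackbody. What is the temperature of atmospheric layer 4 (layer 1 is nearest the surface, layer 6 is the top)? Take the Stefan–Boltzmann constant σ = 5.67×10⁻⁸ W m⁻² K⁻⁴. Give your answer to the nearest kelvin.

By the inverse-square law, S = 1360/11.4² = 10.46 W m⁻².
Top-of-atmosphere balance: σT_e⁴ = S(1−α)/4 = 1.570 W m⁻² → T_e = 72.54 K.
Each opaque layer satisfies 2T_j⁴ = T_{j−1}⁴ + T_{j+1}⁴, giving T_k⁴ = (N+1−k)T_e⁴.
With k = 4: T_4 = (6+1−4)^¼·72.54 K = 95.46 K.

95 K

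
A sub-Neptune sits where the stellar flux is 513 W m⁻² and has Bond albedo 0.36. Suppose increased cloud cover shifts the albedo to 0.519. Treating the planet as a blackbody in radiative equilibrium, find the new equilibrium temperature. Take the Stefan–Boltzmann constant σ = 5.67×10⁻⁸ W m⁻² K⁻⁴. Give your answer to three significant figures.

With the new albedo, S(1−α₂)/4 = 61.69 W m⁻², so T₂ = 181.6 K.

182 kelvin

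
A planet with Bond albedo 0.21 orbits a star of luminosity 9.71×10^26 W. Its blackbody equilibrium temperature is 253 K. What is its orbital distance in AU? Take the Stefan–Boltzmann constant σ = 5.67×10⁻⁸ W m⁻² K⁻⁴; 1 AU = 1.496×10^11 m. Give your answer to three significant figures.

The flux needed for this T is 4σT⁴/(1−0.21) = 1176 W m⁻².
From L = 4πd²S, d = √(9.71×10^26/(4π·1176)) = 2.563×10^11 m = 1.713 AU.

1.71 AU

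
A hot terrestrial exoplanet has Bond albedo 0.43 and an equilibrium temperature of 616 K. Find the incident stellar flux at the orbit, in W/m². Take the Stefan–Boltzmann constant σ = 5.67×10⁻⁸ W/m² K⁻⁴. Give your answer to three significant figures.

57300 W/m²

Invert the energy balance for S: S = 4σT⁴/(1−α).
σT⁴ = 5.67×10⁻⁸·(616)⁴ = 8164 W/m².
S = 4·8164/0.57 = 57290 W/m².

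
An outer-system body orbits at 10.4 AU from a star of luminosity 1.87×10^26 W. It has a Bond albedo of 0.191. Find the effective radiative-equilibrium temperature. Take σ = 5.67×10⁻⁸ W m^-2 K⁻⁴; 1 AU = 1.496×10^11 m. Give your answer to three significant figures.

Orbital distance: d = 10.4 AU = 1.556×10^12 m.
Spreading L over a sphere of radius d: S = 1.87×10^26/(4π·1.56×10^12²) = 6.148 W m^-2.
Absorbed flux (global mean): S(1−α)/4 = 6.148·0.809/4 = 1.243 W m^-2.
Balancing against σT⁴: T = (1.243/5.67×10⁻⁸)^(1/4) = 68.43 K.

68.4 kelvin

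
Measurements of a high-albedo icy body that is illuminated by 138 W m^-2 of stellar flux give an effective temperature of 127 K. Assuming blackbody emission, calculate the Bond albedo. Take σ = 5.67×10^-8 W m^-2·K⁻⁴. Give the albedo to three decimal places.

0.572

Rearranging the radiative balance, α = 1 − 4σT⁴/S.
σT⁴ = 14.75 W m^-2, so 4σT⁴ = 59.00 W m^-2.
Hence α = 1 − 59.00/138.0 = 0.5725.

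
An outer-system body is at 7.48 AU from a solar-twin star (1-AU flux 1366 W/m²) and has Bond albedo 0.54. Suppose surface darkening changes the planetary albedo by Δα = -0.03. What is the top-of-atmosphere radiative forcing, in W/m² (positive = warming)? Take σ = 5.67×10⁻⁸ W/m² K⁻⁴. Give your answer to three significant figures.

0.183 W/m²

By the inverse-square law, S = 1366/7.48² = 24.41 W/m².
TOA radiative forcing: ΔF = −S·Δα/4 = −24.41·(-0.03)/4 = 0.1831 W/m².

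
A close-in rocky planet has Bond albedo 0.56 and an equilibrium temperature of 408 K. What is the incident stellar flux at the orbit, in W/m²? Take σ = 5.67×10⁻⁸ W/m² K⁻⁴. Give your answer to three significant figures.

Invert the energy balance for S: S = 4σT⁴/(1−α).
σT⁴ = 5.67×10⁻⁸·(408)⁴ = 1571 W/m².
S = 4·1571/0.44 = 14280 W/m².

14300 W/m²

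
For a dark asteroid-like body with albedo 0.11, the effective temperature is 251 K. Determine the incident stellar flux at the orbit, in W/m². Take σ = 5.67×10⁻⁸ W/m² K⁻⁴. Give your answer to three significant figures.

Invert the energy balance for S: S = 4σT⁴/(1−α).
σT⁴ = 5.67×10⁻⁸·(251)⁴ = 225.0 W/m².
So S = 4×225.0/(1−0.11) = 1011 W/m².

1010 W/m²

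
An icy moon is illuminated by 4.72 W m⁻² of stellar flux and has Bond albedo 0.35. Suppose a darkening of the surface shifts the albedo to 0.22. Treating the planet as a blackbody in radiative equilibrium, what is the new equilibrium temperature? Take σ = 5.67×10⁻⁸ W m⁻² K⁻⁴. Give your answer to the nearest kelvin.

63 kelvin

With the new albedo, S(1−α₂)/4 = 0.9204 W m⁻², so T₂ = 63.47 K.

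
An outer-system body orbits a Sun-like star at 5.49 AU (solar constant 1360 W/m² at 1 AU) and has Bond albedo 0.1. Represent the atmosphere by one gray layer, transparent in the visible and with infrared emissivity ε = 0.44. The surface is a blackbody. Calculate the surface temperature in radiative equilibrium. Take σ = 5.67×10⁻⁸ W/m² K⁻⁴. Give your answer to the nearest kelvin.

Irradiance scales as 1/d², so S = 1360 W/m² × (1/5.49)² = 45.12 W/m².
Effective emission temperature (TOA balance): σT_e⁴ = S(1−α)/4 = 10.15 W/m² → T_e = 115.7 K.
Surface balance with a leaky layer gives σT_s⁴ = σT_e⁴·2/(2−ε), so T_s = T_e·[2/(2−0.44)]^(1/4) = 123.1 K.

123 kelvin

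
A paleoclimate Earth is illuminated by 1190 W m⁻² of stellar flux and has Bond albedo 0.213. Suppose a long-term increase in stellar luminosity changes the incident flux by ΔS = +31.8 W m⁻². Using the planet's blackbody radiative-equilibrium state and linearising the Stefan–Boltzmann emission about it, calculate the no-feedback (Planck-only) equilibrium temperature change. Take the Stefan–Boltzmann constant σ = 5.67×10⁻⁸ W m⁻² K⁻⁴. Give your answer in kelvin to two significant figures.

1.7 kelvin

The baseline emission temperature is T_e = 253.5 K.
TOA radiative forcing: ΔF = (1−α)ΔS/4 = 0.787·(+31.8)/4 = 6.257 W m⁻².
The Planck feedback parameter is 4σT_e³ = 3.694 W m⁻²/K.
Hence the no-feedback warming is ΔF/(4σT_e³) = 1.69 K.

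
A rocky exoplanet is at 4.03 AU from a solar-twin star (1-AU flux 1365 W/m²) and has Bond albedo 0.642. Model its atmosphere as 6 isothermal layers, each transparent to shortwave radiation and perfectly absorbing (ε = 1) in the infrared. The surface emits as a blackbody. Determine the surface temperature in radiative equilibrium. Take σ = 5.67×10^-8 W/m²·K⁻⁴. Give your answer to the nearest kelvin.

175 kelvin

By the inverse-square law, S = 1365/4.03² = 84.05 W/m².
Top-of-atmosphere balance: σT_e⁴ = S(1−α)/4 = 7.522 W/m² → T_e = 107.3 K.
With N = 6 opaque layers, T_s = (N+1)^(1/4)·T_e = 7^(1/4)·107.3 = 174.6 K.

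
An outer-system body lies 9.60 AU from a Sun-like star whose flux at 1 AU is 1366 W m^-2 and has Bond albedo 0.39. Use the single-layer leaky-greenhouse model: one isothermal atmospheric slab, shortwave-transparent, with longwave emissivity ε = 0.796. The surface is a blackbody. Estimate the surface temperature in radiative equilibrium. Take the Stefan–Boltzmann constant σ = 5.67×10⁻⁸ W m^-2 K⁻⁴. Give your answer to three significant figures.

90.2 kelvin

Flux at the orbit: S = 1366/(9.60)² = 14.82 W m^-2.
Effective emission temperature (TOA balance): σT_e⁴ = S(1−α)/4 = 2.260 W m^-2 → T_e = 79.46 K.
For a single slab of emissivity ε, T_s⁴ = 2T_e⁴/(2−ε); thus T_s = 79.46·(1.661)^(1/4) = 90.21 K.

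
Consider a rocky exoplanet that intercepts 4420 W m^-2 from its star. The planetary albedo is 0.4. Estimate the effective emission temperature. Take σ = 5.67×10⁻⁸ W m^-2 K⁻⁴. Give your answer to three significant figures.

329 kelvin

Absorbed flux (global mean): S(1−α)/4 = 4420·0.6/4 = 663.0 W m^-2.
Set σT⁴ = 663.0 → T = (663.0/σ)^(1/4) = 328.8 K.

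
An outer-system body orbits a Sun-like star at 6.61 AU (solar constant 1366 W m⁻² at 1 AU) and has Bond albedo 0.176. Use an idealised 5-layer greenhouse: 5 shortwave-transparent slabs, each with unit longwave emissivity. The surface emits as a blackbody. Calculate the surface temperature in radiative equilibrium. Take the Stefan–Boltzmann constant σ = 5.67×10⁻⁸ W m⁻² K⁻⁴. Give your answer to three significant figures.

162 kelvin

Irradiance scales as 1/d², so S = 1366 W m⁻² × (1/6.61)² = 31.26 W m⁻².
The effective emission temperature is T_e = [S(1−α)/(4σ)]^¼ = 103.2 K.
With N = 5 opaque layers, T_s = (N+1)^(1/4)·T_e = 6^(1/4)·103.2 = 161.6 K.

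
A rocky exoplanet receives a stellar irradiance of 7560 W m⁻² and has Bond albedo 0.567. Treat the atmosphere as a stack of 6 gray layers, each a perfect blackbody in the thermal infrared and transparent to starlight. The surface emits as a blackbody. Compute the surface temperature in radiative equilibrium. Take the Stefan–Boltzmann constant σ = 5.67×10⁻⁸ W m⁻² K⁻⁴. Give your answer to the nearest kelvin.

OLR = S(1−α)/4 = 818.4 W m⁻²; the top layer radiates at T_e = 346.6 K.
Layer-by-layer balance gives σT_s⁴ = (N+1)σT_e⁴, so T_s = 7^¼·346.6 = 563.8 K.

564 K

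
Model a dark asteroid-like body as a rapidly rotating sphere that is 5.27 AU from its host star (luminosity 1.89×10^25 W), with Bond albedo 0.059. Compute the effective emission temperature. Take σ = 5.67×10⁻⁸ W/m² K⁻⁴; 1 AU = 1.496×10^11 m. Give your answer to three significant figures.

d = 5.27 × 1.496×10^11 m = 7.884×10^11 m.
S = L/(4πd²) = 2.420 W/m².
Absorbed flux (global mean): S(1−α)/4 = 2.420·0.941/4 = 0.5692 W/m².
Set σT⁴ = 0.5692 → T = (0.5692/σ)^(1/4) = 56.29 K.

56.3 K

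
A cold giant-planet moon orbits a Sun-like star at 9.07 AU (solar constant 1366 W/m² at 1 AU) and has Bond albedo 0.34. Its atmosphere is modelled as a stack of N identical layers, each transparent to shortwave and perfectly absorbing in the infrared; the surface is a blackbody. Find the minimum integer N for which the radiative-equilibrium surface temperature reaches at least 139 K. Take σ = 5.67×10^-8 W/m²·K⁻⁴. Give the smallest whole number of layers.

7

Flux at the orbit: S = 1366/(9.07)² = 16.60 W/m².
The effective emission temperature is T_e = [S(1−α)/(4σ)]^¼ = 83.37 K.
Need (N+1)T_e⁴ ≥ T_s⁴, i.e. N+1 ≥ (139/83.37)⁴ = 7.725.
Rounding up, N = 7.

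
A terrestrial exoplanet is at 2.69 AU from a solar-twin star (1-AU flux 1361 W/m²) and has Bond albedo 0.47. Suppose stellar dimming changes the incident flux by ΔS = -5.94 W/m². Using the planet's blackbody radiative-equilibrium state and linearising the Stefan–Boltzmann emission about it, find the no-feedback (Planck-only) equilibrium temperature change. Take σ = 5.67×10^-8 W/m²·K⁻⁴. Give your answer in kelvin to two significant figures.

Irradiance scales as 1/d², so S = 1361 W/m² × (1/2.69)² = 188.1 W/m².
The baseline emission temperature is T_e = 144.8 K.
TOA radiative forcing: ΔF = (1−α)ΔS/4 = 0.53·(-5.94)/4 = -0.7871 W/m².
Linearising σT⁴ gives d(σT⁴)/dT = 4σT_e³ = 0.6885 W/m² per K.
ΔT₀ = ΔF/λ_P = -0.7871/0.6885 = -1.14 K.

-1.1 K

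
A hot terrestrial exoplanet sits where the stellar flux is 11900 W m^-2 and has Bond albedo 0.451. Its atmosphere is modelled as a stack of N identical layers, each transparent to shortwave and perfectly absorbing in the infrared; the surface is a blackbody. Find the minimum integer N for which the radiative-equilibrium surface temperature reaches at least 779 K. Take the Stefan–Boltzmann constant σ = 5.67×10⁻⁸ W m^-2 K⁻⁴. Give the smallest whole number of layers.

12

OLR = S(1−α)/4 = 1633 W m^-2; the top layer radiates at T_e = 412.0 K.
Need (N+1)T_e⁴ ≥ T_s⁴, i.e. N+1 ≥ (779/412.0)⁴ = 12.784.
Rounding up, N = 12.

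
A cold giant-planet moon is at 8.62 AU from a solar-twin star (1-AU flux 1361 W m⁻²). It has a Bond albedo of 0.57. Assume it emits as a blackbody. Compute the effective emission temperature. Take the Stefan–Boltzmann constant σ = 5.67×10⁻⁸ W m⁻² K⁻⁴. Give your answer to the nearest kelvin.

77 kelvin

Flux at the orbit: S = 1361/(8.62)² = 18.32 W m⁻².
The planet absorbs (1−α)S over its disc πR² and re-emits over 4πR², so the mean absorbed flux is (1−0.57)·18.32/4 = 1.969 W m⁻².
Set σT⁴ = 1.969 → T = (1.969/σ)^(1/4) = 76.77 K.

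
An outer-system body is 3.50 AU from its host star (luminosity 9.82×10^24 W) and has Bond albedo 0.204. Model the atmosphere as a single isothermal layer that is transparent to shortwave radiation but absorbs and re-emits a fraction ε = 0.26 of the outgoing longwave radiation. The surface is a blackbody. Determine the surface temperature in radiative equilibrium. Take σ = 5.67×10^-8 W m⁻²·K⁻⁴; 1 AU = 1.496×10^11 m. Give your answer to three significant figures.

d = 3.50 × 1.496×10^11 m = 5.236×10^11 m.
Flux at the orbit: S = L/(4πd²) = 9.82×10^24/(4π·(5.24×10^11)²) = 2.850 W m⁻².
Effective emission temperature (TOA balance): σT_e⁴ = S(1−α)/4 = 0.5672 W m⁻² → T_e = 56.24 K.
The surface balance (absorbed SW + ε·downward IR = σT_s⁴) with T_a⁴ = T_s⁴/2 reduces to T_s = T_e·[2/(2−ε)]^¼ = 58.23 K.

58.2 K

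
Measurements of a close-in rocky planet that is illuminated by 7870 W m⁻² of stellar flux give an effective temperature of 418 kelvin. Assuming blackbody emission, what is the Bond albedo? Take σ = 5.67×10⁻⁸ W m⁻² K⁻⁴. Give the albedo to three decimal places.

0.120

From σT⁴ = S(1−α)/4 we invert for α: 1−α = 4σT⁴/S.
σT⁴ = 1731 W m⁻², so 4σT⁴ = 6924 W m⁻².
1−α = 6924/7870 = 0.8798, so α = 0.1202.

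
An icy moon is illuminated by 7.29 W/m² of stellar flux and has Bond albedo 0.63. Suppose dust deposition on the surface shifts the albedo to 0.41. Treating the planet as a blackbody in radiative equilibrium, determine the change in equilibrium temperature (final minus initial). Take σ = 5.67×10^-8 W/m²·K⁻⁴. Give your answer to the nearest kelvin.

With α = 0.63, T₁ = 58.72 K.
Final:   T₂ = [S(1−0.41)/(4σ)]^(1/4) = 65.99 K.
ΔT = T₂ − T₁ = 7.266 K.

7 K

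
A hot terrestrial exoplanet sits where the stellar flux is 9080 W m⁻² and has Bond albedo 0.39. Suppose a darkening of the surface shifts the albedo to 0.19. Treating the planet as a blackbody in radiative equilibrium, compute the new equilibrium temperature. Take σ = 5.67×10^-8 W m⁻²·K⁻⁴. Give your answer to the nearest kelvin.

424 K

New equilibrium: T₂ = [(1−0.19)·9080/(4σ)]^(1/4) = 424.4 K.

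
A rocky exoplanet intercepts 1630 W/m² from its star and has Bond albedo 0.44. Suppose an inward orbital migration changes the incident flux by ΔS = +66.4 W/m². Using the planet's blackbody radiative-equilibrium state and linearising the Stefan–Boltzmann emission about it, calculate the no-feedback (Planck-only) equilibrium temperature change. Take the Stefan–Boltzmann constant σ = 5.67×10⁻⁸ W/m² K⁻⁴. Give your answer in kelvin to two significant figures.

Unperturbed T_e = [1630·(1−0.44)/(4σ)]^¼ = 251.9 K.
TOA radiative forcing: ΔF = (1−α)ΔS/4 = 0.56·(+66.4)/4 = 9.296 W/m².
The Planck feedback parameter is 4σT_e³ = 3.624 W/m²/K.
ΔT₀ = ΔF/λ_P = 9.296/3.624 = 2.57 K.

2.6 K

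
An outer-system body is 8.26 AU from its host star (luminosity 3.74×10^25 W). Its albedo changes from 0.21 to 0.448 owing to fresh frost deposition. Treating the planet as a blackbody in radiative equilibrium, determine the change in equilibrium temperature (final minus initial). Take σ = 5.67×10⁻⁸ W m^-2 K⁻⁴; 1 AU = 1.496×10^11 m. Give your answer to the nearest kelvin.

-4 kelvin

d = 8.26 × 1.496×10^11 m = 1.236×10^12 m.
S = L/(4πd²) = 1.949 W m^-2.
With α = 0.21, T₁ = 51.05 K.
After:  T₂ = [1.949·0.552/(4σ)]^(1/4) = 46.67 K.
Change: 46.67 − 51.05 = -4.376 K.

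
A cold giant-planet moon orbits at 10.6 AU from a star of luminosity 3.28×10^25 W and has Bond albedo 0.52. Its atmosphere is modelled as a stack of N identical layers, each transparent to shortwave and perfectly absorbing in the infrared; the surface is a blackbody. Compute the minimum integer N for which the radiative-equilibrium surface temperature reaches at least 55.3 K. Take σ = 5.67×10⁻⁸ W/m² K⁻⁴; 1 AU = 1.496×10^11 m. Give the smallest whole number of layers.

4

d = 10.6 × 1.496×10^11 m = 1.586×10^12 m.
Flux at the orbit: S = L/(4πd²) = 3.28×10^25/(4π·(1.59×10^12)²) = 1.038 W/m².
OLR = S(1−α)/4 = 0.1246 W/m²; the top layer radiates at T_e = 38.50 K.
T_s = (N+1)^(1/4)·T_e ≥ 55.3 K requires N+1 ≥ (T_s/T_e)⁴ = (55.3/38.50)⁴ = 4.257.
The minimum whole number is N = 4.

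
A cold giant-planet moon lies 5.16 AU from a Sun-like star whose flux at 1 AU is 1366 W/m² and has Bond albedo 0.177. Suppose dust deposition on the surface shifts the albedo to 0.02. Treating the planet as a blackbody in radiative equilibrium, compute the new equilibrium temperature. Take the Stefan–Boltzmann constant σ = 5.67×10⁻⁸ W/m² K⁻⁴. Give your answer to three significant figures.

122 K

By the inverse-square law, S = 1366/5.16² = 51.30 W/m².
With the new albedo, S(1−α₂)/4 = 12.57 W/m², so T₂ = 122.0 K.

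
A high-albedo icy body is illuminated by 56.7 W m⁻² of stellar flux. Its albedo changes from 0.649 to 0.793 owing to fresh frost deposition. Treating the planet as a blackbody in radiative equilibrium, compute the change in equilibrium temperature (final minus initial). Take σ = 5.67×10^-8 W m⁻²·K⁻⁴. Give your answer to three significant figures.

-12.0 K

Initial: T₁ = [S(1−0.649)/(4σ)]^(1/4) = 96.79 K.
After:  T₂ = [56.70·0.207/(4σ)]^(1/4) = 84.82 K.
ΔT = T₂ − T₁ = -11.97 K.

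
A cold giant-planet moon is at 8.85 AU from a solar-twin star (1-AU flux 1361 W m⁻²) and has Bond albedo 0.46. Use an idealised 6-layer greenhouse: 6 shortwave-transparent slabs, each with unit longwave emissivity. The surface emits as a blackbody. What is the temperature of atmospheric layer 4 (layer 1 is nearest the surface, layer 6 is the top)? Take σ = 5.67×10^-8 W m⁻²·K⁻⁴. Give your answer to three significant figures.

106 K

Flux at the orbit: S = 1361/(8.85)² = 17.38 W m⁻².
The effective emission temperature is T_e = [S(1−α)/(4σ)]^¼ = 80.20 K.
In the N-layer model, layer k (counted from the surface) has T_k = (N+1−k)^(1/4)·T_e.
With k = 4: T_4 = (6+1−4)^¼·80.20 K = 105.6 K.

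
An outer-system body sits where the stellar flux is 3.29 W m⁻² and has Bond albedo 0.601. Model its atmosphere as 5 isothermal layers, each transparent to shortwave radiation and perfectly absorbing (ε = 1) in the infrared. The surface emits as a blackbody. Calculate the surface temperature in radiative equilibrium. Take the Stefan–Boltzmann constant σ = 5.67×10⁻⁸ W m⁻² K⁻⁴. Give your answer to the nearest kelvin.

Top-of-atmosphere balance: σT_e⁴ = S(1−α)/4 = 0.3282 W m⁻² → T_e = 49.05 K.
With N = 5 opaque layers, T_s = (N+1)^(1/4)·T_e = 6^(1/4)·49.05 = 76.77 K.

77 kelvin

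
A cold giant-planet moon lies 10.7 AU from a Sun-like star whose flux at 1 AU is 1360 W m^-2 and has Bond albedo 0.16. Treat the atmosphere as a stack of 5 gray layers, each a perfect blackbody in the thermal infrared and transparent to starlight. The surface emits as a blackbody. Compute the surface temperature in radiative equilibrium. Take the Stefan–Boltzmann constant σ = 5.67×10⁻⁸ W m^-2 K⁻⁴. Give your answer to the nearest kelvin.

Irradiance scales as 1/d², so S = 1360 W m^-2 × (1/10.7)² = 11.88 W m^-2.
The effective emission temperature is T_e = [S(1−α)/(4σ)]^¼ = 81.44 K.
Layer-by-layer balance gives σT_s⁴ = (N+1)σT_e⁴, so T_s = 6^¼·81.44 = 127.5 K.

127 K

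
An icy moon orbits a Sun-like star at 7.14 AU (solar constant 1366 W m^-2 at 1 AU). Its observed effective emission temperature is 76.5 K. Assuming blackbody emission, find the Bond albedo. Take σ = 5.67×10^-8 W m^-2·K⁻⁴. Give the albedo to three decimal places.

0.710

Flux at the orbit: S = 1366/(7.14)² = 26.80 W m^-2.
From σT⁴ = S(1−α)/4 we invert for α: 1−α = 4σT⁴/S.
σT⁴ = 1.942 W m^-2, so 4σT⁴ = 7.768 W m^-2.
1−α = 7.768/26.80 = 0.2899, so α = 0.7101.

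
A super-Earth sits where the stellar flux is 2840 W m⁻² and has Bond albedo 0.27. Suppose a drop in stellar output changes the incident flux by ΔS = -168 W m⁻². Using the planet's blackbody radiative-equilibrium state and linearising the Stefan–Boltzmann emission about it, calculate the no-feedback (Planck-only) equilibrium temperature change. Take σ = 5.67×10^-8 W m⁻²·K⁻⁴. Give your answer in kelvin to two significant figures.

-4.6 K

Reference equilibrium: T_e = [S(1−α)/(4σ)]^(1/4) = 309.2 K.
TOA radiative forcing: ΔF = (1−α)ΔS/4 = 0.73·(-168)/4 = -30.66 W m⁻².
Linearising σT⁴ gives d(σT⁴)/dT = 4σT_e³ = 6.705 W m⁻² per K.
Hence the no-feedback warming is ΔF/(4σT_e³) = -4.57 K.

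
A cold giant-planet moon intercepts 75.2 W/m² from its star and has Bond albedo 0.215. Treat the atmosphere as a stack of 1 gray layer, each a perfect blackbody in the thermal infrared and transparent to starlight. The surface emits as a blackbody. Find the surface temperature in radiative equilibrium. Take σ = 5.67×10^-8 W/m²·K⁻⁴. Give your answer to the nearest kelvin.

151 K

The effective emission temperature is T_e = [S(1−α)/(4σ)]^¼ = 127.0 K.
With N = 1 opaque layers, T_s = (N+1)^(1/4)·T_e = 2^(1/4)·127.0 = 151.0 K.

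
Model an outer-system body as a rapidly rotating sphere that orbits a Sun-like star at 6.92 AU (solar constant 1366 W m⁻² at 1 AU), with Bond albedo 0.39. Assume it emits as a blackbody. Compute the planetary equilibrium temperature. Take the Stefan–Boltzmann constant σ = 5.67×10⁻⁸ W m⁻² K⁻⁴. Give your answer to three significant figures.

By the inverse-square law, S = 1366/6.92² = 28.53 W m⁻².
The planet absorbs (1−α)S over its disc πR² and re-emits over 4πR², so the mean absorbed flux is (1−0.39)·28.53/4 = 4.350 W m⁻².
In equilibrium σT⁴ equals this, so T = 93.59 K.

93.6 kelvin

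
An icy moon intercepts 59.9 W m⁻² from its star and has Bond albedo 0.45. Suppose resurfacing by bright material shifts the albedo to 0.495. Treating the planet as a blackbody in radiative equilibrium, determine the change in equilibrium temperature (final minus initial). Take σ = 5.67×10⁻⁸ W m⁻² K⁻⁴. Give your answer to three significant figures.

-2.32 kelvin

Before: T₁ = [59.90·0.55/(4σ)]^(1/4) = 109.8 K.
After:  T₂ = [59.90·0.505/(4σ)]^(1/4) = 107.5 K.
ΔT = T₂ − T₁ = -2.318 K.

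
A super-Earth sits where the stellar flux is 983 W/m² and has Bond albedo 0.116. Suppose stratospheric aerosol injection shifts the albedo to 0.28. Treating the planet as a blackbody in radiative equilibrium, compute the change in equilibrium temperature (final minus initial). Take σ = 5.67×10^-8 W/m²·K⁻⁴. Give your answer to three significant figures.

Before: T₁ = [983.0·0.884/(4σ)]^(1/4) = 248.8 K.
With α = 0.28, T₂ = 236.4 K.
Change: 236.4 − 248.8 = -12.44 K.

-12.4 K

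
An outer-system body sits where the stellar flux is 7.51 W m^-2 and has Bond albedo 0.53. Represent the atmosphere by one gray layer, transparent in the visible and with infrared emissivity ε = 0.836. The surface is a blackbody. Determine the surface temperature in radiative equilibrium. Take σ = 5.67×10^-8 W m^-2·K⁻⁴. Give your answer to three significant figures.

At the top of the atmosphere, σT_e⁴ = S(1−α)/4 = 0.8824 W m^-2, giving T_e = 62.81 K.
The surface balance (absorbed SW + ε·downward IR = σT_s⁴) with T_a⁴ = T_s⁴/2 reduces to T_s = T_e·[2/(2−ε)]^¼ = 71.91 K.

71.9 kelvin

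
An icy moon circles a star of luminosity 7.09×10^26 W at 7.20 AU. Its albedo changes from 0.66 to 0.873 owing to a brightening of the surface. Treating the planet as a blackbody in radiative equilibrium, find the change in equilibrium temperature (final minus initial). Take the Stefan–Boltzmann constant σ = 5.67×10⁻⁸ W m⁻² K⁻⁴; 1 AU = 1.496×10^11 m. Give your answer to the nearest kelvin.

Orbital distance: d = 7.20 AU = 1.077×10^12 m.
Spreading L over a sphere of radius d: S = 7.09×10^26/(4π·1.08×10^12²) = 48.63 W m⁻².
With α = 0.66, T₁ = 92.40 K.
With α = 0.873, T₂ = 72.24 K.
Change: 72.24 − 92.40 = -20.16 K.

-20 K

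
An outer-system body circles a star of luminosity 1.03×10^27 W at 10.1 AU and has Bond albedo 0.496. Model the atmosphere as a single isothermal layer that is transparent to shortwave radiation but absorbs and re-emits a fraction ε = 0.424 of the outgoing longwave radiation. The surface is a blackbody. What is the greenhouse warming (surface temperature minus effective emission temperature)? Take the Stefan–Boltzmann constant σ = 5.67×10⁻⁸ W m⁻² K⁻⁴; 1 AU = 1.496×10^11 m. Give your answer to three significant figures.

Orbital distance: d = 10.1 AU = 1.511×10^12 m.
S = L/(4πd²) = 35.90 W m⁻².
The planet radiates to space at T_e = [S(1−α)/(4σ)]^(1/4) = 94.51 K.
Surface balance with a leaky layer gives σT_s⁴ = σT_e⁴·2/(2−ε), so T_s = T_e·[2/(2−0.424)]^(1/4) = 100.3 K.
Greenhouse warming: T_s − T_e = 5.800 K.

5.80 kelvin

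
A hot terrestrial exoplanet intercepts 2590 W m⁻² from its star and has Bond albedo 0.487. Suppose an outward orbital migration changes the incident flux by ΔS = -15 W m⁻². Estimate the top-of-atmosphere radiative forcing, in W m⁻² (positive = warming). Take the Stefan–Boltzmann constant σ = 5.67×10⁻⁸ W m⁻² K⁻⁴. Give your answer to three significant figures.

-1.92 W m⁻²

TOA radiative forcing: ΔF = (1−α)ΔS/4 = 0.513·(-15)/4 = -1.924 W m⁻².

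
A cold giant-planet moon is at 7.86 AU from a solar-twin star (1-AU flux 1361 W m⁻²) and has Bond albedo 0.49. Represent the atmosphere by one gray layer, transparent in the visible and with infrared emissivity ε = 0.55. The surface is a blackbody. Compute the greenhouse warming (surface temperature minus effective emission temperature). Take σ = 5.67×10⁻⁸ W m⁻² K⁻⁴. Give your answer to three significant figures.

7.02 kelvin

Flux at the orbit: S = 1361/(7.86)² = 22.03 W m⁻².
Effective emission temperature (TOA balance): σT_e⁴ = S(1−α)/4 = 2.809 W m⁻² → T_e = 83.89 K.
For a single slab of emissivity ε, T_s⁴ = 2T_e⁴/(2−ε); thus T_s = 83.89·(1.379)^(1/4) = 90.92 K.
Greenhouse warming: T_s − T_e = 7.023 K.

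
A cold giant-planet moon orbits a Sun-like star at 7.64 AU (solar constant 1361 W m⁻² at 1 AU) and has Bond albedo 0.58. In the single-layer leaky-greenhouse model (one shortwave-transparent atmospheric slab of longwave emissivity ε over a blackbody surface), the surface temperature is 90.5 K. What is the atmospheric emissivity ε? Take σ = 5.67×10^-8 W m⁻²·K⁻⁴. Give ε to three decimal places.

Flux at the orbit: S = 1361/(7.64)² = 23.32 W m⁻².
Effective temperature: T_e = [S(1−α)/(4σ)]^(1/4) = 81.06 K.
Inverting T_s⁴ = 2T_e⁴/(2−ε): (T_e/T_s)⁴ = 0.6437, so ε = 2(1 − 0.6437) = 0.7126.

0.713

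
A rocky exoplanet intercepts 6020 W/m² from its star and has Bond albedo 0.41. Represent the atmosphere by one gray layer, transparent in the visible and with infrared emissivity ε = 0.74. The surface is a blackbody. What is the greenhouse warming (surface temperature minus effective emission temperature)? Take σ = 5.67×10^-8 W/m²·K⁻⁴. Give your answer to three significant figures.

43.3 K

At the top of the atmosphere, σT_e⁴ = S(1−α)/4 = 888.0 W/m², giving T_e = 353.8 K.
For a single slab of emissivity ε, T_s⁴ = 2T_e⁴/(2−ε); thus T_s = 353.8·(1.587)^(1/4) = 397.1 K.
Greenhouse warming: T_s − T_e = 43.32 K.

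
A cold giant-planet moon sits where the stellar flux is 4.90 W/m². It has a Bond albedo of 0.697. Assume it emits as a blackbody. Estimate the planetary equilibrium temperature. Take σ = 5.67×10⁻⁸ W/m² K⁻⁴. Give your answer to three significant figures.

50.6 kelvin

Absorbed flux (global mean): S(1−α)/4 = 4.900·0.303/4 = 0.3712 W/m².
Balancing against σT⁴: T = (0.3712/5.67×10⁻⁸)^(1/4) = 50.58 K.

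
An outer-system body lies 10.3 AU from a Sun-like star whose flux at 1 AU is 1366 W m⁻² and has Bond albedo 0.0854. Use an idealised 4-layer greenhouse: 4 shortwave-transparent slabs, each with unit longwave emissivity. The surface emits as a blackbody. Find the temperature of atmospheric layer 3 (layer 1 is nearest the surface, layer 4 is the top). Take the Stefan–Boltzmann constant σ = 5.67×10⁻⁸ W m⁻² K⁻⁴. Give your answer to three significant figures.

101 K

By the inverse-square law, S = 1366/10.3² = 12.88 W m⁻².
Top-of-atmosphere balance: σT_e⁴ = S(1−α)/4 = 2.944 W m⁻² → T_e = 84.89 K.
In the N-layer model, layer k (counted from the surface) has T_k = (N+1−k)^(1/4)·T_e.
T_3 = (2)^(1/4)·84.89 = 100.9 K.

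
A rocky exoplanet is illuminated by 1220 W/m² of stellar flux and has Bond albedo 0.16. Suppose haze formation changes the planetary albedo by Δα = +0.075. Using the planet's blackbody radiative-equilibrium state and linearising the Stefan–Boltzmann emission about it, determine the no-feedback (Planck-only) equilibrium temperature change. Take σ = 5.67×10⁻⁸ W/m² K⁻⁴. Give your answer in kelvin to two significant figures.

Reference equilibrium: T_e = [S(1−α)/(4σ)]^(1/4) = 259.3 K.
TOA radiative forcing: ΔF = −S·Δα/4 = −1220·(+0.075)/4 = -22.88 W/m².
Planck response: λ_P = 4σT_e³ = 4·5.67×10⁻⁸·(259.3)³ = 3.953 W/m²/K.
ΔT₀ = ΔF/λ_P = -22.88/3.953 = -5.79 K.

-5.8 K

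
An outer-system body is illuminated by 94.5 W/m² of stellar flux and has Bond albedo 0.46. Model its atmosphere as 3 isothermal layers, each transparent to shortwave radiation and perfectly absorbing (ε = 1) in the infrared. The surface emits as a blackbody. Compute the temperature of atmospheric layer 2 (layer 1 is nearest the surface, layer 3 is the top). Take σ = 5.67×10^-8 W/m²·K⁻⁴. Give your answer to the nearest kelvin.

Top-of-atmosphere balance: σT_e⁴ = S(1−α)/4 = 12.76 W/m² → T_e = 122.5 K.
The net upward flux σT_e⁴ is constant between every pair of levels, so T_k⁴ = (N+1−k)T_e⁴.
With k = 2: T_2 = (3+1−2)^¼·122.5 K = 145.6 K.

146 K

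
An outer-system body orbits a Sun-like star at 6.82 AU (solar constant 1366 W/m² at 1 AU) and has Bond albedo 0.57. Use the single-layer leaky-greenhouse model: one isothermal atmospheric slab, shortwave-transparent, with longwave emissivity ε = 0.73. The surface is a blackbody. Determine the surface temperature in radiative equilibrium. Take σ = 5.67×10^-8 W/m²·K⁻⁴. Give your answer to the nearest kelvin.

By the inverse-square law, S = 1366/6.82² = 29.37 W/m².
The planet radiates to space at T_e = [S(1−α)/(4σ)]^(1/4) = 86.38 K.
For a single slab of emissivity ε, T_s⁴ = 2T_e⁴/(2−ε); thus T_s = 86.38·(1.575)^(1/4) = 96.77 K.

97 K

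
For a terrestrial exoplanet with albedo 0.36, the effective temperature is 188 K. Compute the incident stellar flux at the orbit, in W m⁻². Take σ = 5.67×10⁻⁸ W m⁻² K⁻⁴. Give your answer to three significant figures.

443 W m⁻²

Invert the energy balance for S: S = 4σT⁴/(1−α).
σT⁴ = 5.67×10⁻⁸·(188)⁴ = 70.83 W m⁻².
S = 4·70.83/0.64 = 442.7 W m⁻².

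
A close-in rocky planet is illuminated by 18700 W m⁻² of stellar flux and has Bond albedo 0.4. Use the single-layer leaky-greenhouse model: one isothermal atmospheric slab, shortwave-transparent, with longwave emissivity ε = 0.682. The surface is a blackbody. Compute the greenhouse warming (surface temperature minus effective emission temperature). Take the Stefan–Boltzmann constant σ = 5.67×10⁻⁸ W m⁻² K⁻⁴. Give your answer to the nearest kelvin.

Effective emission temperature (TOA balance): σT_e⁴ = S(1−α)/4 = 2805 W m⁻² → T_e = 471.6 K.
For a single slab of emissivity ε, T_s⁴ = 2T_e⁴/(2−ε); thus T_s = 471.6·(1.517)^(1/4) = 523.4 K.
The atmosphere warms the surface by 51.82 K.

52 kelvin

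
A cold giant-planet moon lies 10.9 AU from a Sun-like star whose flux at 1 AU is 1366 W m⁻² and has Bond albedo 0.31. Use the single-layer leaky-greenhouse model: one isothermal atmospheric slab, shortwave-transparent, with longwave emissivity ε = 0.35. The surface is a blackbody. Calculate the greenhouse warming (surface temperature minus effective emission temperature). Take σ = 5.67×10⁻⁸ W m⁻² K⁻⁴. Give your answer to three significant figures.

Irradiance scales as 1/d², so S = 1366 W m⁻² × (1/10.9)² = 11.50 W m⁻².
The planet radiates to space at T_e = [S(1−α)/(4σ)]^(1/4) = 76.90 K.
For a single slab of emissivity ε, T_s⁴ = 2T_e⁴/(2−ε); thus T_s = 76.90·(1.212)^(1/4) = 80.69 K.
T_s − T_e = 80.69 − 76.90 = 3.789 K.

3.79 K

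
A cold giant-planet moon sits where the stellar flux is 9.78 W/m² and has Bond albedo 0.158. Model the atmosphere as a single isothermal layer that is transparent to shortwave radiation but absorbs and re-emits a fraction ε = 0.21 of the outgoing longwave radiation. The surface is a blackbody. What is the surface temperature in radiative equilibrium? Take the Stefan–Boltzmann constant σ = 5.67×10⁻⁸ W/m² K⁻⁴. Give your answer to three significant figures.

79.8 K

At the top of the atmosphere, σT_e⁴ = S(1−α)/4 = 2.059 W/m², giving T_e = 77.63 K.
Surface balance with a leaky layer gives σT_s⁴ = σT_e⁴·2/(2−ε), so T_s = T_e·[2/(2−0.21)]^(1/4) = 79.81 K.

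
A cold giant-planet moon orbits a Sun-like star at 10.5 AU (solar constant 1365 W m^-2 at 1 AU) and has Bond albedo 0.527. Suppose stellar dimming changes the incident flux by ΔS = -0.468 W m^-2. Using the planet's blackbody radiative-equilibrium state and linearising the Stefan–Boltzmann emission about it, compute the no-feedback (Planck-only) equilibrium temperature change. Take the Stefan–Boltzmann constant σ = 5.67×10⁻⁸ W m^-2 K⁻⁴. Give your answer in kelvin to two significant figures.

-0.67 kelvin

Flux at the orbit: S = 1365/(10.5)² = 12.38 W m^-2.
The baseline emission temperature is T_e = 71.28 K.
TOA radiative forcing: ΔF = (1−α)ΔS/4 = 0.473·(-0.468)/4 = -0.05534 W m^-2.
Planck response: λ_P = 4σT_e³ = 4·5.67×10⁻⁸·(71.28)³ = 0.08215 W m^-2/K.
Hence the no-feedback warming is ΔF/(4σT_e³) = -0.674 K.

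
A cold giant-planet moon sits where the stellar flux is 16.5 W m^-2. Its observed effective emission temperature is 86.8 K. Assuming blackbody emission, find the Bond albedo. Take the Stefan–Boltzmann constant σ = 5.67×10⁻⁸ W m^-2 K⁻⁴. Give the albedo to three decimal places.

From σT⁴ = S(1−α)/4 we invert for α: 1−α = 4σT⁴/S.
σT⁴ = 3.219 W m^-2, so 4σT⁴ = 12.87 W m^-2.
1−α = 12.87/16.50 = 0.7803, so α = 0.2197.

0.220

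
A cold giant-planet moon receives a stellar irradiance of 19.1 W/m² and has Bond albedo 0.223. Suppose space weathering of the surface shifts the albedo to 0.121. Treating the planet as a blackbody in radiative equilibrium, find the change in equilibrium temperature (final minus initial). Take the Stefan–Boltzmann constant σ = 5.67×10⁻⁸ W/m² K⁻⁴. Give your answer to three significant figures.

2.82 K

With α = 0.223, T₁ = 89.94 K.
Final:   T₂ = [S(1−0.121)/(4σ)]^(1/4) = 92.76 K.
ΔT = T₂ − T₁ = 2.817 K.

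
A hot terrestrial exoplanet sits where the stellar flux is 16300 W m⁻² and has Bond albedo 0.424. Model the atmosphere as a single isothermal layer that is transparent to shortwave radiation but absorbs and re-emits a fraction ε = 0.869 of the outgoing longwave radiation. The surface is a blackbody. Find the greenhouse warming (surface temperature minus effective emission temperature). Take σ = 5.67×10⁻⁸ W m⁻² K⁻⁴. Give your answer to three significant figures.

Effective emission temperature (TOA balance): σT_e⁴ = S(1−α)/4 = 2347 W m⁻² → T_e = 451.1 K.
Surface balance with a leaky layer gives σT_s⁴ = σT_e⁴·2/(2−ε), so T_s = T_e·[2/(2−0.869)]^(1/4) = 520.2 K.
Greenhouse warming: T_s − T_e = 69.09 K.

69.1 kelvin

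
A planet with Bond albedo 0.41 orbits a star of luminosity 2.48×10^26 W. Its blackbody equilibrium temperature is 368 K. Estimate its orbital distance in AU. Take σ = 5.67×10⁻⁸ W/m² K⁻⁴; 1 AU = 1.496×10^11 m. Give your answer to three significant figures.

Required flux: S = 4σT⁴/(1−α) = 7050 W/m².
S = L/(4πd²) → d = √(L/4πS) = √(2.48×10^26/(4π·7050)) = 5.291×10^10 m = 0.3537 AU.

0.354 AU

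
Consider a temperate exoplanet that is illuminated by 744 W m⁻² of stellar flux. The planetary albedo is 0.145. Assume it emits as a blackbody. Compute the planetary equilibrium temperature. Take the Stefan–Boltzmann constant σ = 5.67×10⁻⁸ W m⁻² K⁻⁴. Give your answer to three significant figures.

Absorbed flux (global mean): S(1−α)/4 = 744.0·0.855/4 = 159.0 W m⁻².
Balancing against σT⁴: T = (159.0/5.67×10⁻⁸)^(1/4) = 230.1 K.

230 K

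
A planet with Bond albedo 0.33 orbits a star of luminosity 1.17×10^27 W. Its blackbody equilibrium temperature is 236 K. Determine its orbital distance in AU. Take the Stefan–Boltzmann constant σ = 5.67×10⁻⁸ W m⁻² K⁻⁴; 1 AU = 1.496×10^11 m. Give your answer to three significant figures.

1.99 AU

Required flux: S = 4σT⁴/(1−α) = 1050 W m⁻².
From L = 4πd²S, d = √(1.17×10^27/(4π·1050)) = 2.978×10^11 m = 1.990 AU.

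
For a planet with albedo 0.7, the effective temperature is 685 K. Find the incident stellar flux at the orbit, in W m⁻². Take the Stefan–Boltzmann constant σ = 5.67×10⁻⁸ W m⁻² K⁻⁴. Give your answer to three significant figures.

Invert the energy balance for S: S = 4σT⁴/(1−α).
The emitted flux is σT⁴ = 12480 W m⁻².
So S = 4×12480/(1−0.7) = 1.665×10^5 W m⁻².

1.66×10^5 W m⁻²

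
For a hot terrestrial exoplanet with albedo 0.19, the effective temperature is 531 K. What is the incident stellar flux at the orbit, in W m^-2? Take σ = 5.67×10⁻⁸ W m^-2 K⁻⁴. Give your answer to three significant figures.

From S(1−α)/4 = σT⁴: S = 4σT⁴/(1−α).
σT⁴ = 5.67×10⁻⁸·(531)⁴ = 4508 W m^-2.
So S = 4×4508/(1−0.19) = 22260 W m^-2.

22300 W m^-2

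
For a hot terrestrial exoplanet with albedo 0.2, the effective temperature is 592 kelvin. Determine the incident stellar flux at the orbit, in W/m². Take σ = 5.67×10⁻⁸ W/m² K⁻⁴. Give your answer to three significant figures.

34800 W/m²

From S(1−α)/4 = σT⁴: S = 4σT⁴/(1−α).
The emitted flux is σT⁴ = 6964 W/m².
So S = 4×6964/(1−0.2) = 34820 W/m².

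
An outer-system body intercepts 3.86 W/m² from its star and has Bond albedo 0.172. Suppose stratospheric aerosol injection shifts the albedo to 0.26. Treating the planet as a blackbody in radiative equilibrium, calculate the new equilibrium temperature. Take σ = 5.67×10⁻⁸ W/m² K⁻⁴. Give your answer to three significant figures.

T₂ = [S(1−α₂)/(4σ)]^(1/4) = [3.860·0.74/(4σ)]^(1/4) = 59.57 K.

59.6 kelvin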